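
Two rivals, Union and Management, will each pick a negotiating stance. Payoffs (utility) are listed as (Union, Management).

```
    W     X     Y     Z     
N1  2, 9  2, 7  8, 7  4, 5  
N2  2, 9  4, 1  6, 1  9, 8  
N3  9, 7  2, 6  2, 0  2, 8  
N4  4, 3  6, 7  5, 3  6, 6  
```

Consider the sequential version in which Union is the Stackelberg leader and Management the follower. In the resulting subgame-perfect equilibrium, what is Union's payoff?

6

Work backward from Management's decision.
- N1 → Management plays W (best of 9, 7, 7, 5); Union gets 2.
- N2 → Management plays W (best of 9, 1, 1, 8); Union gets 2.
- N3 → Management plays Z (best of 7, 6, 0, 8); Union gets 2.
- N4 → Management plays X (best of 3, 7, 3, 6); Union gets 6.
Maximizing over 2, 2, 2, 6, Union chooses N4. Subgame-perfect outcome: (N4, X) with payoffs (6, 7).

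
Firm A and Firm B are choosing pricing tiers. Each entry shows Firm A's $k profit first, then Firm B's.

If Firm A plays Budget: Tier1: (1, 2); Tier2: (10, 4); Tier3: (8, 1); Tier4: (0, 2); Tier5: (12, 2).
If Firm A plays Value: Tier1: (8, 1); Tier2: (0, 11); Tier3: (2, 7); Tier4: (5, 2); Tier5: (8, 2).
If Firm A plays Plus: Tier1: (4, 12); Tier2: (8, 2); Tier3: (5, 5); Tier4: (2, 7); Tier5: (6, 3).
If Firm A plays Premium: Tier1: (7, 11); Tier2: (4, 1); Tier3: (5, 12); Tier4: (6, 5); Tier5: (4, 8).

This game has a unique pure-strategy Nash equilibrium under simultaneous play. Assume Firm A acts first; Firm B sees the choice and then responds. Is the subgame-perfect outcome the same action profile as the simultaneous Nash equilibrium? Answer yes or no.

yes

Solve by backward induction (Firm A leads).
- Budget: Firm B compares 2, 4, 1, 2, 2 and picks Tier2; Firm A would get 10.
- Value: Firm B compares 1, 11, 7, 2, 2 and picks Tier2; Firm A would get 0.
- Plus: Firm B compares 12, 2, 5, 7, 3 and picks Tier1; Firm A would get 4.
- Premium: Firm B compares 11, 1, 12, 5, 8 and picks Tier3; Firm A would get 5.
Among 10, 0, 4, 5, the best is 10 at Budget. Subgame-perfect outcome: (Budget, Tier2) with payoffs (10, 4).
Now find the simultaneous Nash equilibrium.
Firm A's best replies: Tier1→Value; Tier2→Budget; Tier3→Budget; Tier4→Premium; Tier5→Budget.
Firm B's best replies: Budget→Tier2; Value→Tier2; Plus→Tier1; Premium→Tier3.
The unique mutual best reply is (Budget, Tier2), giving (10, 4).
Sequential outcome (Budget, Tier2) coincides with the Nash profile (Budget, Tier2).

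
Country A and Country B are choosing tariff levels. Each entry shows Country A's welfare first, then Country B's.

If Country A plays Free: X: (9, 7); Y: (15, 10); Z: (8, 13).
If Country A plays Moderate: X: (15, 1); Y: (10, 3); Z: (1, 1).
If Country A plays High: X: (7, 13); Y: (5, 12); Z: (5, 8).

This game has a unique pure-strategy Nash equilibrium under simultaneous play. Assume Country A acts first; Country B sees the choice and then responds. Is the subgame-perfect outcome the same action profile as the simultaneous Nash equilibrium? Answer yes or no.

no

Solve by backward induction (Country A leads).
- Free: Country B compares 7, 10, 13 and picks Z; Country A would get 8.
- Moderate: Country B compares 1, 3, 1 and picks Y; Country A would get 10.
- High: Country B compares 13, 12, 8 and picks X; Country A would get 7.
Country A's induced payoffs are 8, 10, 7, so Country A commits to Moderate. Subgame-perfect outcome: (Moderate, Y) with payoffs (10, 3).
Now find the simultaneous Nash equilibrium.
Country A's best replies: X→Moderate; Y→Free; Z→Free.
Country B's best replies: Free→Z; Moderate→Y; High→X.
Only (Free, Z) has each player best-responding; Nash payoffs (8, 13).
Sequential outcome (Moderate, Y) differs from the Nash profile (Free, Z).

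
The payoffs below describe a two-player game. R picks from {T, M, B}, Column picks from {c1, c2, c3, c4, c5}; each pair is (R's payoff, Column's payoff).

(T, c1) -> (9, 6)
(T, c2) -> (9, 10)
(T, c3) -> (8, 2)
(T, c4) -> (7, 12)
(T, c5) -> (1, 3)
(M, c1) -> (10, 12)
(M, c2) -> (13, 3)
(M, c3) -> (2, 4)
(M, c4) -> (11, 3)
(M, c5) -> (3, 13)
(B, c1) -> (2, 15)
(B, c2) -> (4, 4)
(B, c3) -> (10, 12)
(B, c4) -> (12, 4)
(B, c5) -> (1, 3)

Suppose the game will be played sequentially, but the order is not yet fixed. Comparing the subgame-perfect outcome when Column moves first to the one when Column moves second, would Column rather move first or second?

first

If R leads: Column's best replies are T→c4, M→c5, B→c1; R's induced payoffs 7, 3, 2; outcome (T, c4), payoffs (7, 12).
If Column leads: R's best replies are c1→M, c2→M, c3→B, c4→B, c5→M; Column's induced payoffs 12, 3, 12, 4, 13; outcome (M, c5), payoffs (3, 13).
Column gets 13 moving first and 12 moving second, so Column prefers to move first.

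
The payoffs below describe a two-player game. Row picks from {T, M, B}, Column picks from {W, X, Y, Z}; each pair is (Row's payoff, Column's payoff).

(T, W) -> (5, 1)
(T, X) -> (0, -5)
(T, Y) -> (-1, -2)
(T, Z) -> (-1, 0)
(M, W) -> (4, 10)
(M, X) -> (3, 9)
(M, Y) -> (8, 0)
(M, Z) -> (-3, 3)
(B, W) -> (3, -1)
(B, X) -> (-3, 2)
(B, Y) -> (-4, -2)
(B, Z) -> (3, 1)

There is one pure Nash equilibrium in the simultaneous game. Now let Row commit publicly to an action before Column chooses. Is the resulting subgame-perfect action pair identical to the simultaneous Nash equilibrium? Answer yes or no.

Work backward from Column's decision.
- T: Column compares 1, -5, -2, 0 and picks W; Row would get 5.
- M: Column compares 10, 9, 0, 3 and picks W; Row would get 4.
- B: Column compares -1, 2, -2, 1 and picks X; Row would get -3.
Maximizing over 5, 4, -3, Row chooses T. Subgame-perfect outcome: (T, W) with payoffs (5, 1).
For the simultaneous game, intersect best replies.
Row's best replies: W→T; X→M; Y→M; Z→B.
Column's best replies: T→W; M→W; B→X.
Only (T, W) has each player best-responding; Nash payoffs (5, 1).
Sequential outcome (T, W) coincides with the Nash profile (T, W).

yes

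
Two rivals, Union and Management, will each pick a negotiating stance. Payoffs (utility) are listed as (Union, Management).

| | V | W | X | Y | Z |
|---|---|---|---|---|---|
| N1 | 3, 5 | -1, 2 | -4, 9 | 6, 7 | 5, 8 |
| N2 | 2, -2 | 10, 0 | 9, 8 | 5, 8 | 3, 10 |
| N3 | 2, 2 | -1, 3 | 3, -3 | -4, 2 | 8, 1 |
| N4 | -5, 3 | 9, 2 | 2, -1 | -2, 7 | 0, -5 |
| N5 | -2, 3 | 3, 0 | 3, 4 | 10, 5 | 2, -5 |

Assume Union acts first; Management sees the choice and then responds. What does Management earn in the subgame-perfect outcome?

Solve by backward induction (Union leads).
- N1: Management compares 5, 2, 9, 7, 8 and picks X; Union would get -4.
- N2: Management compares -2, 0, 8, 8, 10 and picks Z; Union would get 3.
- N3: Management compares 2, 3, -3, 2, 1 and picks W; Union would get -1.
- N4: Management compares 3, 2, -1, 7, -5 and picks Y; Union would get -2.
- N5: Management compares 3, 0, 4, 5, -5 and picks Y; Union would get 10.
Among -4, 3, -1, -2, 10, the best is 10 at N5. Subgame-perfect outcome: (N5, Y) with payoffs (10, 5).

5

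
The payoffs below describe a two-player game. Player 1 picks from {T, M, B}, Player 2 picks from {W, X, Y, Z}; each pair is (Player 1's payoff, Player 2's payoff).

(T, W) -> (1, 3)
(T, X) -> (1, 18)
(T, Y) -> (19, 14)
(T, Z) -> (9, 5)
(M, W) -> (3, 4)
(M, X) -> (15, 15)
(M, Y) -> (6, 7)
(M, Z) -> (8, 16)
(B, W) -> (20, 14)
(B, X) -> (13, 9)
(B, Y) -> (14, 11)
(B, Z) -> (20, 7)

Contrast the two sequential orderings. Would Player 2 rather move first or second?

If Player 1 leads: Player 2's best replies are T→X, M→Z, B→W; Player 1's induced payoffs 1, 8, 20; outcome (B, W), payoffs (20, 14).
If Player 2 leads: Player 1's best replies are W→B, X→M, Y→T, Z→B; Player 2's induced payoffs 14, 15, 14, 7; outcome (M, X), payoffs (15, 15).
Player 2 gets 15 moving first and 14 moving second, so Player 2 prefers to move first.

first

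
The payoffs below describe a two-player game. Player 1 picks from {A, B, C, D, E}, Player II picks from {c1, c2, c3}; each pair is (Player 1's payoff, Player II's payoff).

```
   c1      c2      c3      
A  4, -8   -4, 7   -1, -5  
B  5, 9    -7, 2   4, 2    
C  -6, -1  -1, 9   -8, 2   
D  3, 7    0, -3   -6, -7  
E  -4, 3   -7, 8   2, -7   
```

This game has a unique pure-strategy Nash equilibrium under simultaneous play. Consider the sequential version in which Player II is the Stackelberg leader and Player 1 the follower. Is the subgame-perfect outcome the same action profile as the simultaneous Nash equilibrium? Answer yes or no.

Work backward from Player 1's decision.
- c1: BR = B, leader payoff 9.
- c2: BR = D, leader payoff -3.
- c3: BR = B, leader payoff 2.
Maximizing over 9, -3, 2, Player II chooses c1. Subgame-perfect outcome: (B, c1) with payoffs (5, 9).
Under simultaneous play:
Player 1's best replies: c1→B; c2→D; c3→B.
Player II's best replies: A→c2; B→c1; C→c2; D→c1; E→c2.
The unique mutual best reply is (B, c1), giving (5, 9).
Sequential outcome (B, c1) coincides with the Nash profile (B, c1).

yes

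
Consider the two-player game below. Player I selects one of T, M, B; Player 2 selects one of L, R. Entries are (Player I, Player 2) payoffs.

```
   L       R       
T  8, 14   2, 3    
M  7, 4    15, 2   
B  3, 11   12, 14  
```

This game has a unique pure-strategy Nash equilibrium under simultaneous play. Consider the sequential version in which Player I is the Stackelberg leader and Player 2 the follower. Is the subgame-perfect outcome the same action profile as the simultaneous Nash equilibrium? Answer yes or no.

Solve by backward induction (Player I leads).
- T: Player 2 compares 14, 3 and picks L; Player I would get 8.
- M: Player 2 compares 4, 2 and picks L; Player I would get 7.
- B: Player 2 compares 11, 14 and picks R; Player I would get 12.
Maximizing over 8, 7, 12, Player I chooses B. Subgame-perfect outcome: (B, R) with payoffs (12, 14).
Under simultaneous play:
Player I's best replies: L→T; R→M.
Player 2's best replies: T→L; M→L; B→R.
The unique mutual best reply is (T, L), giving (8, 14).
Sequential outcome (B, R) differs from the Nash profile (T, L).

no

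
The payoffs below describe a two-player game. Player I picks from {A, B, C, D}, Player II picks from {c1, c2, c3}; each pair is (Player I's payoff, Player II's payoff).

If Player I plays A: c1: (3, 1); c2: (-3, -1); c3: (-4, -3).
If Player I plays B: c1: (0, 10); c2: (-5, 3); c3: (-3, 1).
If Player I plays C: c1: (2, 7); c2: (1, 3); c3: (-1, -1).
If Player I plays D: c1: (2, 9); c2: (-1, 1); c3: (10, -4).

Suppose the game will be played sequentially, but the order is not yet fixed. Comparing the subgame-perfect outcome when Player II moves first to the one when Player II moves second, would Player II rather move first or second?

first

If Player I leads: Player II's best replies are A→c1, B→c1, C→c1, D→c1; Player I's induced payoffs 3, 0, 2, 2; outcome (A, c1), payoffs (3, 1).
If Player II leads: Player I's best replies are c1→A, c2→C, c3→D; Player II's induced payoffs 1, 3, -4; outcome (C, c2), payoffs (1, 3).
Player II gets 3 moving first and 1 moving second, so Player II prefers to move first.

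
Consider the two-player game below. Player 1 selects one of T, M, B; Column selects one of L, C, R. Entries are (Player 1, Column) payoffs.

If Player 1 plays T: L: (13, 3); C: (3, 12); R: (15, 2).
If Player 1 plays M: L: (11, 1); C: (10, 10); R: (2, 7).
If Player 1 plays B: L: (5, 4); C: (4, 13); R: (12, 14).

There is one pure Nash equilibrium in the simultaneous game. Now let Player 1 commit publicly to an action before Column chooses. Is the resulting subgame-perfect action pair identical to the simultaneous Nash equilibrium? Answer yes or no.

no

Column best-responds to each possible Player 1 move:
- T → Column plays C (best of 3, 12, 2); Player 1 gets 3.
- M → Column plays C (best of 1, 10, 7); Player 1 gets 10.
- B → Column plays R (best of 4, 13, 14); Player 1 gets 12.
Among 3, 10, 12, the best is 12 at B. Subgame-perfect outcome: (B, R) with payoffs (12, 14).
Now find the simultaneous Nash equilibrium.
Player 1's best replies: L→T; C→M; R→T.
Column's best replies: T→C; M→C; B→R.
The unique mutual best reply is (M, C), giving (10, 10).
Sequential outcome (B, R) differs from the Nash profile (M, C).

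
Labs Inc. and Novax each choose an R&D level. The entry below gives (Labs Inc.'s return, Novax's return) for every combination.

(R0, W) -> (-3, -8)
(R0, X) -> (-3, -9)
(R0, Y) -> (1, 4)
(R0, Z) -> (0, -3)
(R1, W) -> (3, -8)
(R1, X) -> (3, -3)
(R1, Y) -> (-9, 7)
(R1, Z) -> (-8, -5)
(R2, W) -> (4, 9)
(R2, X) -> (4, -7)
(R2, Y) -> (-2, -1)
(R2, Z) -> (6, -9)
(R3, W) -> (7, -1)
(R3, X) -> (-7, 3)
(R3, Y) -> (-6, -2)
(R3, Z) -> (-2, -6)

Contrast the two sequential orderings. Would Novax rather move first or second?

If Labs Inc. leads: Novax's best replies are R0→Y, R1→Y, R2→W, R3→X; Labs Inc.'s induced payoffs 1, -9, 4, -7; outcome (R2, W), payoffs (4, 9).
If Novax leads: Labs Inc.'s best replies are W→R3, X→R2, Y→R0, Z→R2; Novax's induced payoffs -1, -7, 4, -9; outcome (R0, Y), payoffs (1, 4).
Novax gets 4 moving first and 9 moving second, so Novax prefers to move second.

second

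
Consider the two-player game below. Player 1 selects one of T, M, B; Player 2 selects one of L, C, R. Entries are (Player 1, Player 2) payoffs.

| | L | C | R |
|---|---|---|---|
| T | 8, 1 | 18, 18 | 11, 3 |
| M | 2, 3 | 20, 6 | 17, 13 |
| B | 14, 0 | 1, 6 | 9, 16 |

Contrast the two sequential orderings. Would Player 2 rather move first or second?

second

If Player 1 leads: Player 2's best replies are T→C, M→R, B→R; Player 1's induced payoffs 18, 17, 9; outcome (T, C), payoffs (18, 18).
If Player 2 leads: Player 1's best replies are L→B, C→M, R→M; Player 2's induced payoffs 0, 6, 13; outcome (M, R), payoffs (17, 13).
Player 2 gets 13 moving first and 18 moving second, so Player 2 prefers to move second.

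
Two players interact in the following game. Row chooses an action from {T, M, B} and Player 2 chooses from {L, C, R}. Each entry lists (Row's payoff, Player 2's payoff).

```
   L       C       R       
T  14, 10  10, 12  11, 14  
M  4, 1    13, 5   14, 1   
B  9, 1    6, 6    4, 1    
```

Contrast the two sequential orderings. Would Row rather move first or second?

second

If Row leads: Player 2's best replies are T→R, M→C, B→C; Row's induced payoffs 11, 13, 6; outcome (M, C), payoffs (13, 5).
If Player 2 leads: Row's best replies are L→T, C→M, R→M; Player 2's induced payoffs 10, 5, 1; outcome (T, L), payoffs (14, 10).
Row gets 13 moving first and 14 moving second, so Row prefers to move second.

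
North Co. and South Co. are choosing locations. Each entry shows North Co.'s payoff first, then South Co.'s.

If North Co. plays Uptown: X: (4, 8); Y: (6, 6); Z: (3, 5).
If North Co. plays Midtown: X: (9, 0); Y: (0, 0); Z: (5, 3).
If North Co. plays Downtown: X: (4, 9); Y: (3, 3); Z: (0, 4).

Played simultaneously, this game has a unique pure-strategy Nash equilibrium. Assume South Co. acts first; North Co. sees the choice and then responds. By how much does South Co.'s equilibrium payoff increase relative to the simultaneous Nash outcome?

3

Solve by backward induction (South Co. leads).
- X → North Co. plays Midtown (best of 4, 9, 4); South Co. gets 0.
- Y → North Co. plays Uptown (best of 6, 0, 3); South Co. gets 6.
- Z → North Co. plays Midtown (best of 3, 5, 0); South Co. gets 3.
Maximizing over 0, 6, 3, South Co. chooses Y. Subgame-perfect outcome: (Uptown, Y) with payoffs (6, 6).
Now find the simultaneous Nash equilibrium.
North Co.'s best replies: X→Midtown; Y→Uptown; Z→Midtown.
South Co.'s best replies: Uptown→X; Midtown→Z; Downtown→X.
The unique mutual best reply is (Midtown, Z), giving (5, 3).
South Co.'s commitment gain: 6 − 3 = 3.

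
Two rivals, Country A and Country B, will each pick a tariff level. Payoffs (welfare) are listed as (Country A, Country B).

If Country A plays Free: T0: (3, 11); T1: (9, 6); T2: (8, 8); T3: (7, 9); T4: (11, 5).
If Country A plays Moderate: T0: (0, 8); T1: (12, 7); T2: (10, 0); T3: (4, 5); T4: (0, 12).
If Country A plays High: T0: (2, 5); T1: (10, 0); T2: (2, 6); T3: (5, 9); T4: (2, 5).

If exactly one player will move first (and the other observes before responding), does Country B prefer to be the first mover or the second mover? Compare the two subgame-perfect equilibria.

If Country A leads: Country B's best replies are Free→T0, Moderate→T4, High→T3; Country A's induced payoffs 3, 0, 5; outcome (High, T3), payoffs (5, 9).
If Country B leads: Country A's best replies are T0→Free, T1→Moderate, T2→Moderate, T3→Free, T4→Free; Country B's induced payoffs 11, 7, 0, 9, 5; outcome (Free, T0), payoffs (3, 11).
Country B gets 11 moving first and 9 moving second, so Country B prefers to move first.

first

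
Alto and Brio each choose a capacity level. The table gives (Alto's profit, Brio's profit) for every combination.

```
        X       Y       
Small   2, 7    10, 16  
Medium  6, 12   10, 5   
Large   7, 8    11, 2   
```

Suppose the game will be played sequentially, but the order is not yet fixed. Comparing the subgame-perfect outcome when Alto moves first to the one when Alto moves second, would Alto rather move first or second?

If Alto leads: Brio's best replies are Small→Y, Medium→X, Large→X; Alto's induced payoffs 10, 6, 7; outcome (Small, Y), payoffs (10, 16).
If Brio leads: Alto's best replies are X→Large, Y→Large; Brio's induced payoffs 8, 2; outcome (Large, X), payoffs (7, 8).
Alto gets 10 moving first and 7 moving second, so Alto prefers to move first.

first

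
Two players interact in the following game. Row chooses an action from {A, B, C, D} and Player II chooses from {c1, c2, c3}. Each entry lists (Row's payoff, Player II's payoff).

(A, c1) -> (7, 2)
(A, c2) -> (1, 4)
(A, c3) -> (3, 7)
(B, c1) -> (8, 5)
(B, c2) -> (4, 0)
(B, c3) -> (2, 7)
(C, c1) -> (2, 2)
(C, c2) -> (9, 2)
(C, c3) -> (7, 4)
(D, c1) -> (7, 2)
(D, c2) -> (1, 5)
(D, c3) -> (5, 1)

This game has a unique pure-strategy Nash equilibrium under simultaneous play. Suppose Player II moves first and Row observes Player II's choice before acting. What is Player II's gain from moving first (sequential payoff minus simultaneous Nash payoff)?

1

Solve by backward induction (Player II leads).
- c1: Row compares 7, 8, 2, 7 and picks B; Player II would get 5.
- c2: Row compares 1, 4, 9, 1 and picks C; Player II would get 2.
- c3: Row compares 3, 2, 7, 5 and picks C; Player II would get 4.
Maximizing over 5, 2, 4, Player II chooses c1. Subgame-perfect outcome: (B, c1) with payoffs (8, 5).
For the simultaneous game, intersect best replies.
Row's best replies: c1→B; c2→C; c3→C.
Player II's best replies: A→c3; B→c3; C→c3; D→c2.
The unique mutual best reply is (C, c3), giving (7, 4).
Player II's commitment gain: 5 − 4 = 1.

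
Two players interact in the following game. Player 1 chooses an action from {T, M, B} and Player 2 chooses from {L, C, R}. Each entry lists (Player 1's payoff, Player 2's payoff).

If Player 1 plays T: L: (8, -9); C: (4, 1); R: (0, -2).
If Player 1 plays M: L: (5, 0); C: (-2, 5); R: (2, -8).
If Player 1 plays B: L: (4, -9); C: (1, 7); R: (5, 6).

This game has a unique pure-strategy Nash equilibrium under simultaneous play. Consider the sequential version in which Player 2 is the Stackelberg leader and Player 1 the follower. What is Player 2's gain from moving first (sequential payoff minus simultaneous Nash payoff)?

5

Backward induction with Player 2 moving first.
- L: Player 1 compares 8, 5, 4 and picks T; Player 2 would get -9.
- C: Player 1 compares 4, -2, 1 and picks T; Player 2 would get 1.
- R: Player 1 compares 0, 2, 5 and picks B; Player 2 would get 6.
Maximizing over -9, 1, 6, Player 2 chooses R. Subgame-perfect outcome: (B, R) with payoffs (5, 6).
Under simultaneous play:
Player 1's best replies: L→T; C→T; R→B.
Player 2's best replies: T→C; M→C; B→C.
The unique mutual best reply is (T, C), giving (4, 1).
Player 2's commitment gain: 6 − 1 = 5.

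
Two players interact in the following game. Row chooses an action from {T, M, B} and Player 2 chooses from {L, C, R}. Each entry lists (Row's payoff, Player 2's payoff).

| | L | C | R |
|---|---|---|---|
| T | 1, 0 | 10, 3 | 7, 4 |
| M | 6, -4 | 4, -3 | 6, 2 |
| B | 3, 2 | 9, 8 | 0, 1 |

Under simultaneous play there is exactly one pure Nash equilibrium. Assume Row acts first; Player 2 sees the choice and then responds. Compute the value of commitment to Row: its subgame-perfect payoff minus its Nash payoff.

Player 2 best-responds to each possible Row move:
- T → Player 2 plays R (best of 0, 3, 4); Row gets 7.
- M → Player 2 plays R (best of -4, -3, 2); Row gets 6.
- B → Player 2 plays C (best of 2, 8, 1); Row gets 9.
Maximizing over 7, 6, 9, Row chooses B. Subgame-perfect outcome: (B, C) with payoffs (9, 8).
For the simultaneous game, intersect best replies.
Row's best replies: L→M; C→T; R→T.
Player 2's best replies: T→R; M→R; B→C.
The unique mutual best reply is (T, R), giving (7, 4).
Row's commitment gain: 9 − 7 = 2.

2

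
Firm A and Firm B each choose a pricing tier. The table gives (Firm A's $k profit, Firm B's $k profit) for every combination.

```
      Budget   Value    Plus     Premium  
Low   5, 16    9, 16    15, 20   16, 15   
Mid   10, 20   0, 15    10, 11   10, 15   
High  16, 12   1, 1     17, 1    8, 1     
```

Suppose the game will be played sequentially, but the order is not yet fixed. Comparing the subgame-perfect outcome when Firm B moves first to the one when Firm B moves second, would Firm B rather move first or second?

If Firm A leads: Firm B's best replies are Low→Plus, Mid→Budget, High→Budget; Firm A's induced payoffs 15, 10, 16; outcome (High, Budget), payoffs (16, 12).
If Firm B leads: Firm A's best replies are Budget→High, Value→Low, Plus→High, Premium→Low; Firm B's induced payoffs 12, 16, 1, 15; outcome (Low, Value), payoffs (9, 16).
Firm B gets 16 moving first and 12 moving second, so Firm B prefers to move first.

first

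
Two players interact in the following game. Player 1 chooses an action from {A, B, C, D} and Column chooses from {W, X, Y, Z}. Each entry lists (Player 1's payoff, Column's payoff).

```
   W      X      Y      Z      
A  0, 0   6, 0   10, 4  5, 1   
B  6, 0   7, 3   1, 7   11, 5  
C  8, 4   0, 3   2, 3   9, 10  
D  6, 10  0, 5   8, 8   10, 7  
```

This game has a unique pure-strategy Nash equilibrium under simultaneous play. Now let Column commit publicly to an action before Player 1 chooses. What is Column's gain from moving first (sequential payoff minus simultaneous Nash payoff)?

1

Backward induction with Column moving first.
- W: BR = C, leader payoff 4.
- X: BR = B, leader payoff 3.
- Y: BR = A, leader payoff 4.
- Z: BR = B, leader payoff 5.
Maximizing over 4, 3, 4, 5, Column chooses Z. Subgame-perfect outcome: (B, Z) with payoffs (11, 5).
Under simultaneous play:
Player 1's best replies: W→C; X→B; Y→A; Z→B.
Column's best replies: A→Y; B→Y; C→Z; D→W.
The unique mutual best reply is (A, Y), giving (10, 4).
Column's commitment gain: 5 − 4 = 1.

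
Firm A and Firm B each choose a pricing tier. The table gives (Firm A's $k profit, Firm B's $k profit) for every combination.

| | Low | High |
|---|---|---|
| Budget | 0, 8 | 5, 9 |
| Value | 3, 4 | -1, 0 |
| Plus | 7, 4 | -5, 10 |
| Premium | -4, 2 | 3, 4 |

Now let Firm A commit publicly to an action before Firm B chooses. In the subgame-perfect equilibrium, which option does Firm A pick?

Work backward from Firm B's decision.
- Budget: BR = High, leader payoff 5.
- Value: BR = Low, leader payoff 3.
- Plus: BR = High, leader payoff -5.
- Premium: BR = High, leader payoff 3.
Maximizing over 5, 3, -5, 3, Firm A chooses Budget. Subgame-perfect outcome: (Budget, High) with payoffs (5, 9).

Budget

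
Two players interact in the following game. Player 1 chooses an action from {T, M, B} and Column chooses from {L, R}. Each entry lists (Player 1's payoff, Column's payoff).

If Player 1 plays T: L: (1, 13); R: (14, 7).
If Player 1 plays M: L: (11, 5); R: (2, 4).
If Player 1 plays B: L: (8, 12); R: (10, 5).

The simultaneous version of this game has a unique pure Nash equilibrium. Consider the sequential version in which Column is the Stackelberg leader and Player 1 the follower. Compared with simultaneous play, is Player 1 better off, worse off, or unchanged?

Player 1 best-responds to each possible Column move:
- L → Player 1 plays M (best of 1, 11, 8); Column gets 5.
- R → Player 1 plays T (best of 14, 2, 10); Column gets 7.
Maximizing over 5, 7, Column chooses R. Subgame-perfect outcome: (T, R) with payoffs (14, 7).
Now find the simultaneous Nash equilibrium.
Player 1's best replies: L→M; R→T.
Column's best replies: T→L; M→L; B→L.
The unique mutual best reply is (M, L), giving (11, 5).
Player 1 earns 14 sequentially versus 11 at the Nash outcome: better off.

better off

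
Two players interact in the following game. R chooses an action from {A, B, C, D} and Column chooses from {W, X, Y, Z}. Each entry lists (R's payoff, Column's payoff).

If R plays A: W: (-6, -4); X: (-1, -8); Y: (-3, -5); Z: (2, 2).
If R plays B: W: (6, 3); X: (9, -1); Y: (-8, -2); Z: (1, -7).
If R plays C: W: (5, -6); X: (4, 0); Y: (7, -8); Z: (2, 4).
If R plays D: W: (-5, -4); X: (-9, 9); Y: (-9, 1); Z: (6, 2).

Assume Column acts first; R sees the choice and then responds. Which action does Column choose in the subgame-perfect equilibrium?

Work backward from R's decision.
- W → R plays B (best of -6, 6, 5, -5); Column gets 3.
- X → R plays B (best of -1, 9, 4, -9); Column gets -1.
- Y → R plays C (best of -3, -8, 7, -9); Column gets -8.
- Z → R plays D (best of 2, 1, 2, 6); Column gets 2.
Maximizing over 3, -1, -8, 2, Column chooses W. Subgame-perfect outcome: (B, W) with payoffs (6, 3).

W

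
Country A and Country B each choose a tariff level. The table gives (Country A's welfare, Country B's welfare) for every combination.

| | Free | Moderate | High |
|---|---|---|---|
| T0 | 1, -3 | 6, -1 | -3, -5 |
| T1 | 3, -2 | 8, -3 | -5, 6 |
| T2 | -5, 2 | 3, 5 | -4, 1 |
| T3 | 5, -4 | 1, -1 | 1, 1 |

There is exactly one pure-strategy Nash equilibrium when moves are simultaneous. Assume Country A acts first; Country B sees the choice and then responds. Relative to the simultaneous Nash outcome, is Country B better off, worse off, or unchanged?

Country B best-responds to each possible Country A move:
- T0: BR = Moderate, leader payoff 6.
- T1: BR = High, leader payoff -5.
- T2: BR = Moderate, leader payoff 3.
- T3: BR = High, leader payoff 1.
Maximizing over 6, -5, 3, 1, Country A chooses T0. Subgame-perfect outcome: (T0, Moderate) with payoffs (6, -1).
Under simultaneous play:
Country A's best replies: Free→T3; Moderate→T1; High→T3.
Country B's best replies: T0→Moderate; T1→High; T2→Moderate; T3→High.
The unique mutual best reply is (T3, High), giving (1, 1).
Country B earns -1 sequentially versus 1 at the Nash outcome: worse off.

worse off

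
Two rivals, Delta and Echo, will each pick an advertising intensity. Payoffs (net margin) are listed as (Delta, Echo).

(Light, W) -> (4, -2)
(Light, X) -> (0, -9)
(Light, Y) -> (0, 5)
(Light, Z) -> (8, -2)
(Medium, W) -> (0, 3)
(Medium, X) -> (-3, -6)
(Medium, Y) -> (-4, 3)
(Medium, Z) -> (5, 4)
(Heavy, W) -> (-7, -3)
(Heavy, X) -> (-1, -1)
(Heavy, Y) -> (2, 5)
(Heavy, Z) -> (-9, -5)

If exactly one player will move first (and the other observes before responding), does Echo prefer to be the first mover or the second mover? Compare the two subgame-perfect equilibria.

If Delta leads: Echo's best replies are Light→Y, Medium→Z, Heavy→Y; Delta's induced payoffs 0, 5, 2; outcome (Medium, Z), payoffs (5, 4).
If Echo leads: Delta's best replies are W→Light, X→Light, Y→Heavy, Z→Light; Echo's induced payoffs -2, -9, 5, -2; outcome (Heavy, Y), payoffs (2, 5).
Echo gets 5 moving first and 4 moving second, so Echo prefers to move first.

first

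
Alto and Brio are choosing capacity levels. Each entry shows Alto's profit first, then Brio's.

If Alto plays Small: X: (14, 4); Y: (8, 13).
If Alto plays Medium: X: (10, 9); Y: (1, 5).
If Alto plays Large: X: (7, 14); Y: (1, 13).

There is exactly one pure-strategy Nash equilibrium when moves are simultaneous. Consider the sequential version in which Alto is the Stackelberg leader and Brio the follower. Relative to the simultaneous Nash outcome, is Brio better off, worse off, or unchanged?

Backward induction with Alto moving first.
- Small: BR = Y, leader payoff 8.
- Medium: BR = X, leader payoff 10.
- Large: BR = X, leader payoff 7.
Among 8, 10, 7, the best is 10 at Medium. Subgame-perfect outcome: (Medium, X) with payoffs (10, 9).
For the simultaneous game, intersect best replies.
Alto's best replies: X→Small; Y→Small.
Brio's best replies: Small→Y; Medium→X; Large→X.
Only (Small, Y) has each player best-responding; Nash payoffs (8, 13).
Brio earns 9 sequentially versus 13 at the Nash outcome: worse off.

worse off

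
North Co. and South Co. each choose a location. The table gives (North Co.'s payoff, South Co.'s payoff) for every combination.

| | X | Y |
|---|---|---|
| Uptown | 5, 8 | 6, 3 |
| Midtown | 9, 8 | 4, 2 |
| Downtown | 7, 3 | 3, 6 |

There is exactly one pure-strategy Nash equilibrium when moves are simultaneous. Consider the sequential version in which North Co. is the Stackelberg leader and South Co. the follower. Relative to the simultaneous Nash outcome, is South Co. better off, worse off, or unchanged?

Solve by backward induction (North Co. leads).
- Uptown: BR = X, leader payoff 5.
- Midtown: BR = X, leader payoff 9.
- Downtown: BR = Y, leader payoff 3.
Maximizing over 5, 9, 3, North Co. chooses Midtown. Subgame-perfect outcome: (Midtown, X) with payoffs (9, 8).
For the simultaneous game, intersect best replies.
North Co.'s best replies: X→Midtown; Y→Uptown.
South Co.'s best replies: Uptown→X; Midtown→X; Downtown→Y.
The unique mutual best reply is (Midtown, X), giving (9, 8).
South Co. earns 8 sequentially versus 8 at the Nash outcome: unchanged.

unchanged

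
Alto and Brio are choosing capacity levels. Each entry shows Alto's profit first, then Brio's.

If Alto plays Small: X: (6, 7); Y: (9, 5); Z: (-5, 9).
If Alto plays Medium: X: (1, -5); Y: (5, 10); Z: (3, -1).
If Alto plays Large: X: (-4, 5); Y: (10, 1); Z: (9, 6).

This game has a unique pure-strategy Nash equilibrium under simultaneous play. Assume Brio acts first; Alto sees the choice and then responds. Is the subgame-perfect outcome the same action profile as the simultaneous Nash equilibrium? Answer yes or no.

no

Alto best-responds to each possible Brio move:
- X: BR = Small, leader payoff 7.
- Y: BR = Large, leader payoff 1.
- Z: BR = Large, leader payoff 6.
Maximizing over 7, 1, 6, Brio chooses X. Subgame-perfect outcome: (Small, X) with payoffs (6, 7).
Under simultaneous play:
Alto's best replies: X→Small; Y→Large; Z→Large.
Brio's best replies: Small→Z; Medium→Y; Large→Z.
Only (Large, Z) has each player best-responding; Nash payoffs (9, 6).
Sequential outcome (Small, X) differs from the Nash profile (Large, Z).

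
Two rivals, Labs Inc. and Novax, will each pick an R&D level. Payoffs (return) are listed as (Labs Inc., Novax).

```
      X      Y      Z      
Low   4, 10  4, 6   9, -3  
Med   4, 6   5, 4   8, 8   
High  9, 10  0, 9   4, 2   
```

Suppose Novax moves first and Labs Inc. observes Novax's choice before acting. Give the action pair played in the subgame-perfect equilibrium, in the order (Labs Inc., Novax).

Solve by backward induction (Novax leads).
- X: Labs Inc. compares 4, 4, 9 and picks High; Novax would get 10.
- Y: Labs Inc. compares 4, 5, 0 and picks Med; Novax would get 4.
- Z: Labs Inc. compares 9, 8, 4 and picks Low; Novax would get -3.
Among 10, 4, -3, the best is 10 at X. Subgame-perfect outcome: (High, X) with payoffs (9, 10).

(High, X)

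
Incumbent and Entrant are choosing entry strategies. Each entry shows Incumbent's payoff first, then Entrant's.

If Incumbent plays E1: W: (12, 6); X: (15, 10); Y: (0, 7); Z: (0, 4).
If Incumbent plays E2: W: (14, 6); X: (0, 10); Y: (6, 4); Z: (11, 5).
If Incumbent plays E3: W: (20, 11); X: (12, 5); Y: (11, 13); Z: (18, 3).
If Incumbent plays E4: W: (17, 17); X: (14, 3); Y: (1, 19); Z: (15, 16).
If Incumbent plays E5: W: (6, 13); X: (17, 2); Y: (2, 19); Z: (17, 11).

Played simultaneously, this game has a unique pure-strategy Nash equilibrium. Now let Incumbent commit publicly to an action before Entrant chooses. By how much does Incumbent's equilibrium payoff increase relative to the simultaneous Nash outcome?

Entrant best-responds to each possible Incumbent move:
- E1: Entrant compares 6, 10, 7, 4 and picks X; Incumbent would get 15.
- E2: Entrant compares 6, 10, 4, 5 and picks X; Incumbent would get 0.
- E3: Entrant compares 11, 5, 13, 3 and picks Y; Incumbent would get 11.
- E4: Entrant compares 17, 3, 19, 16 and picks Y; Incumbent would get 1.
- E5: Entrant compares 13, 2, 19, 11 and picks Y; Incumbent would get 2.
Maximizing over 15, 0, 11, 1, 2, Incumbent chooses E1. Subgame-perfect outcome: (E1, X) with payoffs (15, 10).
Now find the simultaneous Nash equilibrium.
Incumbent's best replies: W→E3; X→E5; Y→E3; Z→E3.
Entrant's best replies: E1→X; E2→X; E3→Y; E4→Y; E5→Y.
Only (E3, Y) has each player best-responding; Nash payoffs (11, 13).
Incumbent's commitment gain: 15 − 11 = 4.

4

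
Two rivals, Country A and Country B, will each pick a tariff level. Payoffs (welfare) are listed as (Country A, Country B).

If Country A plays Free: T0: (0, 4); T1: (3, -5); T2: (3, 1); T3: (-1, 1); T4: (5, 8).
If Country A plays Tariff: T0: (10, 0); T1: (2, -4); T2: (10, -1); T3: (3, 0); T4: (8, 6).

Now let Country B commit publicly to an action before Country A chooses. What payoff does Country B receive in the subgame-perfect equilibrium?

Work backward from Country A's decision.
- T0: BR = Tariff, leader payoff 0.
- T1: BR = Free, leader payoff -5.
- T2: BR = Tariff, leader payoff -1.
- T3: BR = Tariff, leader payoff 0.
- T4: BR = Tariff, leader payoff 6.
Country B's induced payoffs are 0, -5, -1, 0, 6, so Country B commits to T4. Subgame-perfect outcome: (Tariff, T4) with payoffs (8, 6).

6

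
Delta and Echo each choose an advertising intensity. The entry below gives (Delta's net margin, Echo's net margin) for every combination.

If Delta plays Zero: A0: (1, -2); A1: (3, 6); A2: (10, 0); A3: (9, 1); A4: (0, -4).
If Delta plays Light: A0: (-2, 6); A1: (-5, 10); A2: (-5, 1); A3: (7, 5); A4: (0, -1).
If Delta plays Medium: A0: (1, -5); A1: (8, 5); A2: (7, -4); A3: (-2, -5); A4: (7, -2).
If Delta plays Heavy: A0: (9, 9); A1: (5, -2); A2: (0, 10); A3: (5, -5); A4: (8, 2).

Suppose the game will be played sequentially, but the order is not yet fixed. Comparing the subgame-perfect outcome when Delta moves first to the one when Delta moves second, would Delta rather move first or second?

second

If Delta leads: Echo's best replies are Zero→A1, Light→A1, Medium→A1, Heavy→A2; Delta's induced payoffs 3, -5, 8, 0; outcome (Medium, A1), payoffs (8, 5).
If Echo leads: Delta's best replies are A0→Heavy, A1→Medium, A2→Zero, A3→Zero, A4→Heavy; Echo's induced payoffs 9, 5, 0, 1, 2; outcome (Heavy, A0), payoffs (9, 9).
Delta gets 8 moving first and 9 moving second, so Delta prefers to move second.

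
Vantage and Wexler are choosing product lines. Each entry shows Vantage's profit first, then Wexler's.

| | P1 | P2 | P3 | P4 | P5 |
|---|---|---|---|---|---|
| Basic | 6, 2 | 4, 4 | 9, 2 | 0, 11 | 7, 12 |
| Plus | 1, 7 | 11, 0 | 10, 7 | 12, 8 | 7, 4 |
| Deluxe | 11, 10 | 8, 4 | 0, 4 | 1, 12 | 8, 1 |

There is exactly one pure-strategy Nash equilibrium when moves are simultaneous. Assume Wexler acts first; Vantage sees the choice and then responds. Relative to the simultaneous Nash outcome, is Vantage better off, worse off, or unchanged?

worse off

Vantage best-responds to each possible Wexler move:
- P1: BR = Deluxe, leader payoff 10.
- P2: BR = Plus, leader payoff 0.
- P3: BR = Plus, leader payoff 7.
- P4: BR = Plus, leader payoff 8.
- P5: BR = Deluxe, leader payoff 1.
Maximizing over 10, 0, 7, 8, 1, Wexler chooses P1. Subgame-perfect outcome: (Deluxe, P1) with payoffs (11, 10).
For the simultaneous game, intersect best replies.
Vantage's best replies: P1→Deluxe; P2→Plus; P3→Plus; P4→Plus; P5→Deluxe.
Wexler's best replies: Basic→P5; Plus→P4; Deluxe→P4.
Only (Plus, P4) has each player best-responding; Nash payoffs (12, 8).
Vantage earns 11 sequentially versus 12 at the Nash outcome: worse off.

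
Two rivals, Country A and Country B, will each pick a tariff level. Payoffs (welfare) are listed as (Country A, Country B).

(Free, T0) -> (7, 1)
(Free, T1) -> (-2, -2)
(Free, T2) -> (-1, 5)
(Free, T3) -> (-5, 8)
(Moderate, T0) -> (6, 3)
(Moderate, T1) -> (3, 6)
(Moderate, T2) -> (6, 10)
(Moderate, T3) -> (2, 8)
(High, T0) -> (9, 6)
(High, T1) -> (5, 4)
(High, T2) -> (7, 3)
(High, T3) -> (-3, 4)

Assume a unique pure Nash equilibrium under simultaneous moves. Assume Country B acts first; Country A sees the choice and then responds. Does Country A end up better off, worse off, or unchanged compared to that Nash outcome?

Backward induction with Country B moving first.
- T0 → Country A plays High (best of 7, 6, 9); Country B gets 6.
- T1 → Country A plays High (best of -2, 3, 5); Country B gets 4.
- T2 → Country A plays High (best of -1, 6, 7); Country B gets 3.
- T3 → Country A plays Moderate (best of -5, 2, -3); Country B gets 8.
Among 6, 4, 3, 8, the best is 8 at T3. Subgame-perfect outcome: (Moderate, T3) with payoffs (2, 8).
Under simultaneous play:
Country A's best replies: T0→High; T1→High; T2→High; T3→Moderate.
Country B's best replies: Free→T3; Moderate→T2; High→T0.
Only (High, T0) has each player best-responding; Nash payoffs (9, 6).
Country A earns 2 sequentially versus 9 at the Nash outcome: worse off.

worse off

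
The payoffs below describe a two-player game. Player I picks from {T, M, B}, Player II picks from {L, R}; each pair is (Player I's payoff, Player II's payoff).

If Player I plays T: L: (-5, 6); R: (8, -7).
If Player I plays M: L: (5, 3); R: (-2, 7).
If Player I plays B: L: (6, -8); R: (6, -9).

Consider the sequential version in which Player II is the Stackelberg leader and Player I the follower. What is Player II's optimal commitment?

Player I best-responds to each possible Player II move:
- L: Player I compares -5, 5, 6 and picks B; Player II would get -8.
- R: Player I compares 8, -2, 6 and picks T; Player II would get -7.
Among -8, -7, the best is -7 at R. Subgame-perfect outcome: (T, R) with payoffs (8, -7).

R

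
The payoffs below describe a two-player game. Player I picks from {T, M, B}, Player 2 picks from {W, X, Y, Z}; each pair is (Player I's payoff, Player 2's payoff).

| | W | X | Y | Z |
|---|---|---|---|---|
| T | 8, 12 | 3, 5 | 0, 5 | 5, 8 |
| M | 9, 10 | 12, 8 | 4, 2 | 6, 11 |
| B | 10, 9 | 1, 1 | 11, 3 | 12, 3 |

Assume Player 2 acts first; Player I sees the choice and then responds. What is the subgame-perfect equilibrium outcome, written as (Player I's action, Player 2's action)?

Solve by backward induction (Player 2 leads).
- W → Player I plays B (best of 8, 9, 10); Player 2 gets 9.
- X → Player I plays M (best of 3, 12, 1); Player 2 gets 8.
- Y → Player I plays B (best of 0, 4, 11); Player 2 gets 3.
- Z → Player I plays B (best of 5, 6, 12); Player 2 gets 3.
Among 9, 8, 3, 3, the best is 9 at W. Subgame-perfect outcome: (B, W) with payoffs (10, 9).

(B, W)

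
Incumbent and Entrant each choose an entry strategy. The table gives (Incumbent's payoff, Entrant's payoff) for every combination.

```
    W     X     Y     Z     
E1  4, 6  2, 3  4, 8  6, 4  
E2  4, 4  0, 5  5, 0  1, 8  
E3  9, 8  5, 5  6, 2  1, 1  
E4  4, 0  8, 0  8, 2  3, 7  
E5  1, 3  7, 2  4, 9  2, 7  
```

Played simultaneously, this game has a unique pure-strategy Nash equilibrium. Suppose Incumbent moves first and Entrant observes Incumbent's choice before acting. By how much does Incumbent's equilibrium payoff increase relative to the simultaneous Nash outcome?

Work backward from Entrant's decision.
- E1: BR = Y, leader payoff 4.
- E2: BR = Z, leader payoff 1.
- E3: BR = W, leader payoff 9.
- E4: BR = Z, leader payoff 3.
- E5: BR = Y, leader payoff 4.
Maximizing over 4, 1, 9, 3, 4, Incumbent chooses E3. Subgame-perfect outcome: (E3, W) with payoffs (9, 8).
Under simultaneous play:
Incumbent's best replies: W→E3; X→E4; Y→E4; Z→E1.
Entrant's best replies: E1→Y; E2→Z; E3→W; E4→Z; E5→Y.
The unique mutual best reply is (E3, W), giving (9, 8).
Incumbent's commitment gain: 9 − 9 = 0.

0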